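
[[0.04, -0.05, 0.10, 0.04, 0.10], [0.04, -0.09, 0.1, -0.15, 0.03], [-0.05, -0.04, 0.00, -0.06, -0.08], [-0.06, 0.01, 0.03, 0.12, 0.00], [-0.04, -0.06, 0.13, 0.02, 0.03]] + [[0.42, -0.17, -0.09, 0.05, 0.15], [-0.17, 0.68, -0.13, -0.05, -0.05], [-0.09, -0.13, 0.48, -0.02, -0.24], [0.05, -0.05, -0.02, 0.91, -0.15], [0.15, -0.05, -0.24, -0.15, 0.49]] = [[0.46, -0.22, 0.01, 0.09, 0.25], [-0.13, 0.59, -0.03, -0.20, -0.02], [-0.14, -0.17, 0.48, -0.08, -0.32], [-0.01, -0.04, 0.01, 1.03, -0.15], [0.11, -0.11, -0.11, -0.13, 0.52]]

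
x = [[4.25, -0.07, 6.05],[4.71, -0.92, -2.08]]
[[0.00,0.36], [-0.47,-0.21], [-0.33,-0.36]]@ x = [[1.7, -0.33, -0.75], [-2.99, 0.23, -2.41], [-3.10, 0.35, -1.25]]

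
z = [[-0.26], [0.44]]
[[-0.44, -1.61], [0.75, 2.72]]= z@ [[1.71, 6.18]]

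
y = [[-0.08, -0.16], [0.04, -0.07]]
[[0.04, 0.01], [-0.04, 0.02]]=y @[[-0.72,0.20], [0.09,-0.15]]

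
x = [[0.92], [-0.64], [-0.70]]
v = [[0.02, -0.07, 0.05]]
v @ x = [[0.03]]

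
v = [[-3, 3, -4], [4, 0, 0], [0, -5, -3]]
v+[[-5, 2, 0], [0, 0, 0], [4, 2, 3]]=[[-8, 5, -4], [4, 0, 0], [4, -3, 0]]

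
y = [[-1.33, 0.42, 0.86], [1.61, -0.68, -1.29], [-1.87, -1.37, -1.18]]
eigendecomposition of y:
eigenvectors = [[0.16, -0.59, -0.6],[-0.77, 0.75, 0.8],[0.62, -0.3, -0.05]]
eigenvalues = [0.04, -1.42, -1.81]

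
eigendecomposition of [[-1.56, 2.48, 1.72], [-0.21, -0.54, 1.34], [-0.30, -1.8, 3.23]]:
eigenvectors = [[0.56, 0.99, -0.89], [0.33, 0.10, -0.36], [0.76, 0.11, -0.28]]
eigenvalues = [2.24, -1.11, -0.01]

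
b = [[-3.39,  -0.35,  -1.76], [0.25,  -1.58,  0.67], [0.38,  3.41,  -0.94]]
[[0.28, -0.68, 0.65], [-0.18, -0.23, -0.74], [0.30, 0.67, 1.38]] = b@[[0.05, 0.11, -0.17], [0.01, 0.22, 0.39], [-0.26, 0.13, -0.12]]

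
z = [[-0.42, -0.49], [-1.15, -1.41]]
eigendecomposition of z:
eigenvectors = [[0.77, 0.33], [-0.64, 0.94]]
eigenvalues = [-0.02, -1.81]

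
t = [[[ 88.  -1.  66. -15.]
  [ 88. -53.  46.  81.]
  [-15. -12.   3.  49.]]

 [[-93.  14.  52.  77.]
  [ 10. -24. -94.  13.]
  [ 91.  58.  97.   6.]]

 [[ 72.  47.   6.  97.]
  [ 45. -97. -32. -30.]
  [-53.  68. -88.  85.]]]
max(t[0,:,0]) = 88.0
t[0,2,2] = 3.0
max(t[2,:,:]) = 97.0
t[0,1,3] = 81.0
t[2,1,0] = 45.0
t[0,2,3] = 49.0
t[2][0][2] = 6.0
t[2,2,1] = 68.0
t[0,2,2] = 3.0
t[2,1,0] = 45.0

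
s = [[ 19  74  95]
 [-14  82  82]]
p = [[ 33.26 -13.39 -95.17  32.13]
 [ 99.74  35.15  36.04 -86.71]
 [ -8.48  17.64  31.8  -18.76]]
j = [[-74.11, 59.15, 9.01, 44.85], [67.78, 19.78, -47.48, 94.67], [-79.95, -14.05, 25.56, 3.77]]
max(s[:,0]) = 19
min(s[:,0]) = -14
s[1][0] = -14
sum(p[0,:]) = -43.17000000000001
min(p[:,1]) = -13.39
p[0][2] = -95.17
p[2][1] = 17.64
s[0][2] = 95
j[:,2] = [9.01, -47.48, 25.56]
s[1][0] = -14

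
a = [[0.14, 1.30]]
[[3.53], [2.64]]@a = [[0.49, 4.59], [0.37, 3.43]]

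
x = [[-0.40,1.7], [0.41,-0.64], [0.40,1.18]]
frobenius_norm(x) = 2.28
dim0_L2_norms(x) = [0.7, 2.17]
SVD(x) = [[-0.8, 0.32], [0.31, -0.51], [-0.52, -0.80]] @ diag([2.1780709096524014, 0.6603840644094624]) @ [[0.11, -0.99], [-0.99, -0.11]]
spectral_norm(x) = 2.18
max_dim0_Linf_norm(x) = 1.7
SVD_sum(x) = [[-0.19, 1.72], [0.07, -0.68], [-0.12, 1.12]] + [[-0.21, -0.02], [0.34, 0.04], [0.52, 0.06]]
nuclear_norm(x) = 2.84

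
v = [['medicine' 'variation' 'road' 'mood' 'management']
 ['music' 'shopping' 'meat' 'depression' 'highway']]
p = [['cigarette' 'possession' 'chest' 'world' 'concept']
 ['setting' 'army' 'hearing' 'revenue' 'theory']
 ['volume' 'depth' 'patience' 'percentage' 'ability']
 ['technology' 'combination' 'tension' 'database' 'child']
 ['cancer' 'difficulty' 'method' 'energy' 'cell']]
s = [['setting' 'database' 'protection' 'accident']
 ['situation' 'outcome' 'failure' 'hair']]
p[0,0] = 'cigarette'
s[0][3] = 'accident'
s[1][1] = 'outcome'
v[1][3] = 'depression'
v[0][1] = 'variation'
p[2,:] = ['volume', 'depth', 'patience', 'percentage', 'ability']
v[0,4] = 'management'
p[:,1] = ['possession', 'army', 'depth', 'combination', 'difficulty']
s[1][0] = 'situation'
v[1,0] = 'music'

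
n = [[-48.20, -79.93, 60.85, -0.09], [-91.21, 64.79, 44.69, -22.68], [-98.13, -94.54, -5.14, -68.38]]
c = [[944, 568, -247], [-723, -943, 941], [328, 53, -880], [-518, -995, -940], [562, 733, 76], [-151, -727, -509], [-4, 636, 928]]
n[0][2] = 60.85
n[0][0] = -48.2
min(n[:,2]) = -5.14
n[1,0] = -91.21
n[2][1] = -94.54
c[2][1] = 53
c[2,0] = 328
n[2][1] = -94.54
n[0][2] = 60.85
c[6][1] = 636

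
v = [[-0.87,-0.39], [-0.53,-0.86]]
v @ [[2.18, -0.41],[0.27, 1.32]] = [[-2.0, -0.16], [-1.39, -0.92]]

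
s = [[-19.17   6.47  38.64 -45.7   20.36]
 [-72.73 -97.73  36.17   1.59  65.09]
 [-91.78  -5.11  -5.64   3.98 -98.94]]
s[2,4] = -98.94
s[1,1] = -97.73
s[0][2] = 38.64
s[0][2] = 38.64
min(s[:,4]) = -98.94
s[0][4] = 20.36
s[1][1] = -97.73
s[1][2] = 36.17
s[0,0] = -19.17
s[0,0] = -19.17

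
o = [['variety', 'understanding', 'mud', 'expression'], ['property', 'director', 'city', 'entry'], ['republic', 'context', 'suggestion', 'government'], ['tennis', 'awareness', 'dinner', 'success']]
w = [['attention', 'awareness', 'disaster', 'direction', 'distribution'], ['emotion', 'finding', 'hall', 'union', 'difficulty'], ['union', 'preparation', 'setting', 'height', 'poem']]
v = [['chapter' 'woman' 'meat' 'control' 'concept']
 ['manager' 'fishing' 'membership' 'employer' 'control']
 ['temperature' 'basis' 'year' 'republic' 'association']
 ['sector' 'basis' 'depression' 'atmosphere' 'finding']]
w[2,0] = 'union'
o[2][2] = 'suggestion'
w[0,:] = ['attention', 'awareness', 'disaster', 'direction', 'distribution']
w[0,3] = 'direction'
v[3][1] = 'basis'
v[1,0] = 'manager'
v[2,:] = ['temperature', 'basis', 'year', 'republic', 'association']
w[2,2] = 'setting'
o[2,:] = ['republic', 'context', 'suggestion', 'government']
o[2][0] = 'republic'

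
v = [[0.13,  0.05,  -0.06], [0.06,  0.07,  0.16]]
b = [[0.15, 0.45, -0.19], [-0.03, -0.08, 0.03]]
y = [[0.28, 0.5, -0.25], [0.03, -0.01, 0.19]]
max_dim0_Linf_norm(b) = 0.45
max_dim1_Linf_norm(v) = 0.16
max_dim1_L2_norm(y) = 0.63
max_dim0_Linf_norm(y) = 0.5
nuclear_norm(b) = 0.52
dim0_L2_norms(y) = [0.28, 0.5, 0.31]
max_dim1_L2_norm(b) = 0.51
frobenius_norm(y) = 0.65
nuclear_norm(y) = 0.81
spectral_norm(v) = 0.19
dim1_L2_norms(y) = [0.63, 0.19]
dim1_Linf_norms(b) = [0.45, 0.08]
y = b + v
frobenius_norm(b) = 0.52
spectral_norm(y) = 0.63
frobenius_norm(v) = 0.24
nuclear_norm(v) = 0.34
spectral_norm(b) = 0.52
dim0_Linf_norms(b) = [0.15, 0.45, 0.19]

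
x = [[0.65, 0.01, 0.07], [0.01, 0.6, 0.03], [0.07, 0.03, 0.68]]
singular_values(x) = [0.74, 0.6, 0.58]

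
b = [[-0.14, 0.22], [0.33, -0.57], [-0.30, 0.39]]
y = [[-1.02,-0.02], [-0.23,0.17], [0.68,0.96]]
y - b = [[-0.88, -0.24], [-0.56, 0.74], [0.98, 0.57]]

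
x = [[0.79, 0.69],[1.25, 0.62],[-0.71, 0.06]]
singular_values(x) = [1.83, 0.45]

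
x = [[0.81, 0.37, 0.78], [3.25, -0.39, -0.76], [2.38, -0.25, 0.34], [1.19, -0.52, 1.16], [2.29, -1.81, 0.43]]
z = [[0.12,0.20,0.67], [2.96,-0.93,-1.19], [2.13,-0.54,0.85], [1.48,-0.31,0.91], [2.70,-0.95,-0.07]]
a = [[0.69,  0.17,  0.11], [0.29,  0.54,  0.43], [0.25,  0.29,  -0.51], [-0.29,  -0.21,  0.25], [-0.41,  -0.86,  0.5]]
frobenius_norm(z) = 5.33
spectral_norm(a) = 1.40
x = a + z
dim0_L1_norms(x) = [9.92, 3.34, 3.47]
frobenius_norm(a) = 1.68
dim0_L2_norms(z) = [4.77, 1.48, 1.85]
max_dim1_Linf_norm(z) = 2.96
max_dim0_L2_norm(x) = 4.85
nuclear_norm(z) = 7.07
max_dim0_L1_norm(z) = 9.39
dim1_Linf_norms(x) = [0.81, 3.25, 2.38, 1.19, 2.29]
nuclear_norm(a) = 2.69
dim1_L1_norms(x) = [1.96, 4.4, 2.97, 2.87, 4.53]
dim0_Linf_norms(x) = [3.25, 1.81, 1.16]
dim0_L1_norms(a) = [1.93, 2.07, 1.8]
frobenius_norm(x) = 5.50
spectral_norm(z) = 4.99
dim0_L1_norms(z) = [9.39, 2.93, 3.69]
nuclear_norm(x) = 8.11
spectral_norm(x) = 5.05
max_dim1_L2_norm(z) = 3.32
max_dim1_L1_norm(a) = 1.77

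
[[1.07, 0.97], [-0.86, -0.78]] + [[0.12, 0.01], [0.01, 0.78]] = [[1.19,0.98],[-0.85,0.00]]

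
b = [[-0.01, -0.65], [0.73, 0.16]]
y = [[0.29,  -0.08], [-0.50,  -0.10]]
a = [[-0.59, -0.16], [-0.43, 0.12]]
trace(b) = 0.15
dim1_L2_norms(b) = [0.65, 0.75]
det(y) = -0.07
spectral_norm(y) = 0.58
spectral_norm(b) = 0.79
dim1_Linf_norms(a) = [0.59, 0.43]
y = b @ a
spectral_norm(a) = 0.73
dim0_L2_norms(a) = [0.73, 0.2]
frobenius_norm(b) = 0.99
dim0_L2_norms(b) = [0.73, 0.67]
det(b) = 0.47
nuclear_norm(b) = 1.39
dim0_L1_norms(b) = [0.74, 0.81]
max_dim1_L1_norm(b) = 0.89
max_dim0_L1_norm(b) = 0.81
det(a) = -0.14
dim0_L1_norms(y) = [0.79, 0.18]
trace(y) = 0.19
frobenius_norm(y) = 0.59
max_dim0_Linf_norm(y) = 0.5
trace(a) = -0.47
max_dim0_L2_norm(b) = 0.73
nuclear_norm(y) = 0.70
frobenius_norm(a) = 0.76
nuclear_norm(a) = 0.92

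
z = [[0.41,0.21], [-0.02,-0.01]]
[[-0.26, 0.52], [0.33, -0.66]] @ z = [[-0.12, -0.06], [0.15, 0.08]]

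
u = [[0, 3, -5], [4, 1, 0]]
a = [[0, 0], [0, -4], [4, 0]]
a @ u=[[0, 0, 0], [-16, -4, 0], [0, 12, -20]]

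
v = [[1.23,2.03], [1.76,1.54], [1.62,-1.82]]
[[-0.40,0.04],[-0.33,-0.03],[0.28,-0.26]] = v @ [[-0.03,-0.08], [-0.18,0.07]]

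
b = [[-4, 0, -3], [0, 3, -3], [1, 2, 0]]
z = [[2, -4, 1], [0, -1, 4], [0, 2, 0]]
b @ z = [[-8, 10, -4], [0, -9, 12], [2, -6, 9]]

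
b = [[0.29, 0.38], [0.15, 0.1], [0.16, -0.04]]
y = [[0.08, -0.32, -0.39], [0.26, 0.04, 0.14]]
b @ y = [[0.12, -0.08, -0.06], [0.04, -0.04, -0.04], [0.0, -0.05, -0.07]]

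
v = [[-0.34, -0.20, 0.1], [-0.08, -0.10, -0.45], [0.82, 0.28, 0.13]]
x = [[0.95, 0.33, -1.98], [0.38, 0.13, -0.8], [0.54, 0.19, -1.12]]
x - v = [[1.29, 0.53, -2.08], [0.46, 0.23, -0.35], [-0.28, -0.09, -1.25]]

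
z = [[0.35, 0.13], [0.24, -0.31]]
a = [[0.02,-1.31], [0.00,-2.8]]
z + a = [[0.37, -1.18], [0.24, -3.11]]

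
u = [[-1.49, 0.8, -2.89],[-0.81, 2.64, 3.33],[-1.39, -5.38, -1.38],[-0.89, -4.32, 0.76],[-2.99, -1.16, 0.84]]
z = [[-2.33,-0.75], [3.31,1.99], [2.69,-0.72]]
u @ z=[[-1.65, 4.79], [19.58, 3.46], [-18.28, -8.67], [-10.18, -8.48], [5.39, -0.67]]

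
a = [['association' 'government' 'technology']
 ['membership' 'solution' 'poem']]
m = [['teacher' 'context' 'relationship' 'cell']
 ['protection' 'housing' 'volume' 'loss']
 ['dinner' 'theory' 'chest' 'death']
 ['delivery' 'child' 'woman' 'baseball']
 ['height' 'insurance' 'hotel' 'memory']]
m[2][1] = 'theory'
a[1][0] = 'membership'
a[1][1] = 'solution'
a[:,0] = ['association', 'membership']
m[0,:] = ['teacher', 'context', 'relationship', 'cell']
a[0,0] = 'association'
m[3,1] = 'child'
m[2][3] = 'death'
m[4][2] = 'hotel'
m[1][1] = 'housing'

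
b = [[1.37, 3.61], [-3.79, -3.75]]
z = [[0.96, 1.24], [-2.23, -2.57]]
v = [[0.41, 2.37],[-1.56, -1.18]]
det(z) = 0.30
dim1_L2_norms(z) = [1.57, 3.4]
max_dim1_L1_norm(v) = 2.78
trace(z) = -1.61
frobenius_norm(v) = 3.10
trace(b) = -2.38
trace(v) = -0.77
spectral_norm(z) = 3.75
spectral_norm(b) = 6.45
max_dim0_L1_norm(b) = 7.36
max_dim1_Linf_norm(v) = 2.37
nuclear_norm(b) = 7.77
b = v + z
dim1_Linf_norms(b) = [3.61, 3.79]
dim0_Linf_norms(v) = [1.56, 2.37]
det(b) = 8.54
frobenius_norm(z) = 3.75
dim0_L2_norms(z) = [2.43, 2.85]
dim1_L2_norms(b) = [3.86, 5.33]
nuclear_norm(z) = 3.83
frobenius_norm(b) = 6.58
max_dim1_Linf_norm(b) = 3.79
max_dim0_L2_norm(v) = 2.65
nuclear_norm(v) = 4.00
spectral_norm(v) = 2.89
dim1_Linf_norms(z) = [1.24, 2.57]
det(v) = 3.21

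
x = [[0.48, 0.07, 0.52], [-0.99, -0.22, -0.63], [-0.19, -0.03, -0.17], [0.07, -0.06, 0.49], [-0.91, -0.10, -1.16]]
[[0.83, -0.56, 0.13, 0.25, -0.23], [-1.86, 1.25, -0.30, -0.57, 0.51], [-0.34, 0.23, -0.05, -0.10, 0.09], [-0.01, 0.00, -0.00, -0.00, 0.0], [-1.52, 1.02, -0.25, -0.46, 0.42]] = x@[[1.77,  -1.18,  0.29,  0.54,  -0.48], [0.95,  -0.64,  0.16,  0.29,  -0.26], [-0.16,  0.1,  -0.03,  -0.05,  0.04]]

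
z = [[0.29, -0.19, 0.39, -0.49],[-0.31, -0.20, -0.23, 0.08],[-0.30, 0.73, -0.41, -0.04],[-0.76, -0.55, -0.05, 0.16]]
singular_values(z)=[1.08, 1.02, 0.41, 0.14]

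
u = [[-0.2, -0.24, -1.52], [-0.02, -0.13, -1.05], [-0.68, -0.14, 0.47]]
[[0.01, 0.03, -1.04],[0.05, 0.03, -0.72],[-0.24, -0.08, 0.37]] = u @ [[0.32, -0.0, -0.05], [-0.0, 0.32, -0.07], [-0.05, -0.07, 0.7]]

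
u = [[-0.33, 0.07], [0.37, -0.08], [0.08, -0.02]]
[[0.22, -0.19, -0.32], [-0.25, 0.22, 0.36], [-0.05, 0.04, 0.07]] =u @ [[-0.84,0.73,1.21],[-0.78,0.67,1.12]]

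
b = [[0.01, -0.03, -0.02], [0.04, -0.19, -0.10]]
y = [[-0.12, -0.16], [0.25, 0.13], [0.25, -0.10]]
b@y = [[-0.01, -0.0], [-0.08, -0.02]]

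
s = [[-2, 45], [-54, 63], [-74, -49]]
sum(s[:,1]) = 59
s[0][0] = -2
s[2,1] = -49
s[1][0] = -54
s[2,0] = -74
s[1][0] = -54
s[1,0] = -54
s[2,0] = -74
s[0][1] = 45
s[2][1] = -49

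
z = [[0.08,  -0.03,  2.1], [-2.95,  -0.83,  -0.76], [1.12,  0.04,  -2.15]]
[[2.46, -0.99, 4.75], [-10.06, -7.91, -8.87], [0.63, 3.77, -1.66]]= z @ [[2.61, 2.28, 2.67],  [1.84, 1.91, -0.77],  [1.10, -0.53, 2.15]]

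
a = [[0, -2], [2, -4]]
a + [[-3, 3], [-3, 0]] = [[-3, 1], [-1, -4]]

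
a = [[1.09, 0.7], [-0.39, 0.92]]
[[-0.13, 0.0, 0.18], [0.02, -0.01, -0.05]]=a @ [[-0.11, 0.01, 0.16], [-0.02, -0.01, 0.01]]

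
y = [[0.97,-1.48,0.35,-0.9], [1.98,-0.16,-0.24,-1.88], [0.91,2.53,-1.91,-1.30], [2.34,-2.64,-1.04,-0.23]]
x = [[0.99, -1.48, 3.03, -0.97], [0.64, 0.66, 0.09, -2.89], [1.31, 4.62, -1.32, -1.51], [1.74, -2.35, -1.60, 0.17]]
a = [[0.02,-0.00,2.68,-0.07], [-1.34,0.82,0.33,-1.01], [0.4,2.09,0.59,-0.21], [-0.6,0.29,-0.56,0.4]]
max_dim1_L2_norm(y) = 3.69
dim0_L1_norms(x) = [4.68, 9.11, 6.04, 5.54]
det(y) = -6.79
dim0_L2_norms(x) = [2.48, 5.43, 3.67, 3.41]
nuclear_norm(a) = 7.42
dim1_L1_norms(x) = [6.47, 4.28, 8.76, 5.86]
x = y + a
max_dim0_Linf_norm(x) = 4.62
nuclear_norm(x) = 14.27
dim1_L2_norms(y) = [2.02, 2.75, 3.55, 3.69]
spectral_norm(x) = 5.86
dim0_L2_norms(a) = [1.52, 2.26, 2.82, 1.11]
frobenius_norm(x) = 7.79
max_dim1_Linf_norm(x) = 4.62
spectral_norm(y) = 4.50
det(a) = -6.83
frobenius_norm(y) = 6.14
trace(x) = 0.50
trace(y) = -1.33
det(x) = 103.49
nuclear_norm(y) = 10.19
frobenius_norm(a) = 4.08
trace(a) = 1.83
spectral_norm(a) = 2.95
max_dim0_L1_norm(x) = 9.11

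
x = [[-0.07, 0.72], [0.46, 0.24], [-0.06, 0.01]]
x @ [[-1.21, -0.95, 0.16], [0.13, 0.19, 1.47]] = [[0.18, 0.2, 1.05], [-0.53, -0.39, 0.43], [0.07, 0.06, 0.01]]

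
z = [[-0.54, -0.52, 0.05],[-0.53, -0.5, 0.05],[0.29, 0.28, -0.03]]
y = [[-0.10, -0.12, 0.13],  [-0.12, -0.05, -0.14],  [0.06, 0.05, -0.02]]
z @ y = [[0.12,  0.09,  0.0], [0.12,  0.09,  0.00], [-0.06,  -0.05,  -0.0]]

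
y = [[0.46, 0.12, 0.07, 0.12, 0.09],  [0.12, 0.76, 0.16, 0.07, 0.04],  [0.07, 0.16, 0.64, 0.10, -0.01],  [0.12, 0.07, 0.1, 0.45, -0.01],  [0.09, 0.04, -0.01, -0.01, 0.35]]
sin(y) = [[0.43, 0.09, 0.05, 0.1, 0.08], [0.09, 0.67, 0.12, 0.05, 0.03], [0.05, 0.12, 0.58, 0.08, -0.01], [0.10, 0.05, 0.08, 0.43, -0.01], [0.08, 0.03, -0.01, -0.01, 0.34]]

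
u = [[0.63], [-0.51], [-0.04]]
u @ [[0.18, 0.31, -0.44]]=[[0.11, 0.2, -0.28], [-0.09, -0.16, 0.22], [-0.01, -0.01, 0.02]]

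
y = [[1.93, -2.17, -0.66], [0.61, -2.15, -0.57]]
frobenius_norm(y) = 3.77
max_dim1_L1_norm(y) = 4.76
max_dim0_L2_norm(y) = 3.05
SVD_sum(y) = [[1.52, -2.42, -0.69], [1.15, -1.82, -0.52]] + [[0.41, 0.25, 0.03], [-0.54, -0.33, -0.05]]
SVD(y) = [[-0.80, -0.60], [-0.6, 0.8]] @ diag([3.682632747955545, 0.7919065877269797]) @ [[-0.52,0.82,0.24], [-0.85,-0.52,-0.07]]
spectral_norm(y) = 3.68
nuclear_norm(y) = 4.47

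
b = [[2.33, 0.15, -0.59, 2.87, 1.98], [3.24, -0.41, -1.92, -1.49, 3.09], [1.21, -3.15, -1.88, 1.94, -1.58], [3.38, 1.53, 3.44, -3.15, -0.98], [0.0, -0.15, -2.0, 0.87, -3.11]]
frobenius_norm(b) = 10.78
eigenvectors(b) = [[(0.21-0.02j),(0.21+0.02j),(0.31+0j),-0.78+0.00j,-0.08+0.00j], [-0.31-0.41j,-0.31+0.41j,(0.03+0j),(-0.35+0j),(0.66+0j)], [0.27-0.10j,0.27+0.10j,-0.48+0.00j,(-0.13+0j),(-0.67+0j)], [(-0.64+0j),(-0.64-0j),(-0.26+0j),(-0.49+0j),-0.30+0.00j], [(0.32+0.3j),0.32-0.30j,(-0.78+0j),(-0.02+0j),(0.17+0j)]]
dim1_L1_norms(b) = [7.92, 10.15, 9.76, 12.48, 6.13]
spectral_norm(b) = 6.99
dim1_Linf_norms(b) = [2.87, 3.24, 3.15, 3.44, 3.11]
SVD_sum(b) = [[-0.28, -0.30, -0.45, 0.49, -0.17], [0.52, 0.56, 0.83, -0.91, 0.31], [-1.17, -1.26, -1.86, 2.05, -0.70], [1.91, 2.04, 3.02, -3.33, 1.14], [-0.83, -0.89, -1.32, 1.45, -0.50]] + [[2.19, -0.57, -1.20, 0.58, 2.20], [2.91, -0.75, -1.59, 0.76, 2.92], [0.81, -0.21, -0.44, 0.21, 0.81], [-0.29, 0.07, 0.16, -0.08, -0.29], [-0.72, 0.19, 0.39, -0.19, -0.72]] + [[-0.12, 0.05, 0.01, 0.02, 0.14],[0.15, -0.06, -0.01, -0.02, -0.16],[1.70, -0.69, -0.16, -0.25, -1.90],[1.63, -0.66, -0.16, -0.24, -1.82],[1.47, -0.6, -0.14, -0.22, -1.64]] + [[0.49, 0.55, 1.29, 1.75, -0.10], [-0.37, -0.42, -0.98, -1.34, 0.08], [-0.0, -0.0, -0.00, -0.0, 0.0], [0.14, 0.16, 0.37, 0.50, -0.03], [-0.08, -0.09, -0.20, -0.27, 0.02]] + [[0.05, 0.41, -0.25, 0.03, -0.09], [0.03, 0.26, -0.16, 0.02, -0.06], [-0.12, -0.99, 0.59, -0.07, 0.21], [-0.01, -0.08, 0.05, -0.01, 0.02], [0.16, 1.24, -0.74, 0.09, -0.26]]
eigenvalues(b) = [(-4.48+2.06j), (-4.48-2.06j), (-4.04+0j), (4.15+0j), (2.63+0j)]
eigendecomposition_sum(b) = [[(-0.13+0.37j), (-0.41-0.66j), -0.65-0.58j, (0.65+0.02j), (0.12+0.47j)], [0.91-0.21j, -0.83+1.67j, -0.36+2.06j, (-0.79-1.37j), (0.82-0.83j)], [-0.05+0.51j, -0.74-0.72j, -1.02-0.54j, 0.85-0.18j, (0.3+0.57j)], [0.48-1.06j, (1.02+2.07j), 1.76+1.91j, (-1.94-0.25j), -0.21-1.43j], [-0.73+0.30j, 0.45-1.51j, 0.00-1.77j, 0.86+1.02j, (-0.56+0.81j)]] + [[(-0.13-0.37j), (-0.41+0.66j), -0.65+0.58j, 0.65-0.02j, 0.12-0.47j], [0.91+0.21j, (-0.83-1.67j), (-0.36-2.06j), -0.79+1.37j, (0.82+0.83j)], [-0.05-0.51j, -0.74+0.72j, -1.02+0.54j, 0.85+0.18j, (0.3-0.57j)], [(0.48+1.06j), 1.02-2.07j, (1.76-1.91j), -1.94+0.25j, -0.21+1.43j], [-0.73-0.30j, (0.45+1.51j), 0.00+1.77j, 0.86-1.02j, (-0.56-0.81j)]] + [[(-0.55-0j), (0.52+0j), 0.68+0.00j, 0.30-0.00j, (0.91-0j)],[(-0.05-0j), (0.05+0j), (0.06+0j), 0.03-0.00j, (0.08-0j)],[0.84+0.00j, -0.80-0.00j, (-1.03-0j), -0.45+0.00j, -1.38+0.00j],[(0.45+0j), -0.43-0.00j, (-0.56-0j), (-0.24+0j), (-0.74+0j)],[(1.38+0j), (-1.31-0j), -1.69-0.00j, (-0.74+0j), (-2.26+0j)]] + [[3.14-0.00j, (0.55-0j), -0.11+0.00j, (1.21+0j), 0.95-0.00j],[1.41-0.00j, 0.25-0.00j, -0.05+0.00j, 0.54+0.00j, 0.43-0.00j],[(0.51-0j), 0.09-0.00j, -0.02+0.00j, (0.2+0j), (0.16-0j)],[1.98-0.00j, (0.35-0j), -0.07+0.00j, 0.76+0.00j, 0.60-0.00j],[(0.07-0j), 0.01-0.00j, -0.00+0.00j, (0.03+0j), (0.02-0j)]] + [[(-0.01-0j),(-0.11+0j),(0.14+0j),0.06-0.00j,(-0.11-0j)], [0.05+0.00j,0.96-0.00j,(-1.2-0j),(-0.48+0j),(0.94+0j)], [-0.05-0.00j,(-0.97+0j),(1.22+0j),(0.49-0j),-0.96-0.00j], [(-0.02-0j),-0.43+0.00j,(0.54+0j),(0.22-0j),(-0.43-0j)], [0.01+0.00j,(0.25-0j),(-0.31-0j),-0.12+0.00j,0.24+0.00j]]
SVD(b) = [[0.11,0.58,-0.04,0.77,0.25], [-0.21,0.76,0.05,-0.59,0.16], [0.48,0.21,0.61,-0.00,-0.6], [-0.77,-0.08,0.59,0.22,-0.05], [0.34,-0.19,0.53,-0.12,0.75]] @ diag([6.99249202909903, 5.957367498895695, 4.352163255434632, 2.990409846847809, 1.9804927800948935]) @ [[-0.35, -0.38, -0.56, 0.62, -0.21], [0.64, -0.17, -0.35, 0.17, 0.64], [0.64, -0.26, -0.06, -0.09, -0.71], [0.21, 0.24, 0.56, 0.76, -0.04], [0.11, 0.84, -0.50, 0.06, -0.18]]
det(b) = -1073.73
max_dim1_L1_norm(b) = 12.48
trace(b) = -6.22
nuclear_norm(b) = 22.27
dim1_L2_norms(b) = [4.24, 5.11, 4.6, 6.04, 3.8]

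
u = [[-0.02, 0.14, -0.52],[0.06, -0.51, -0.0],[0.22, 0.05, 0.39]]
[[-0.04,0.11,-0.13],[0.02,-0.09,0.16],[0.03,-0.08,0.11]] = u @ [[0.03, -0.13, 0.27], [-0.04, 0.16, -0.29], [0.07, -0.16, 0.17]]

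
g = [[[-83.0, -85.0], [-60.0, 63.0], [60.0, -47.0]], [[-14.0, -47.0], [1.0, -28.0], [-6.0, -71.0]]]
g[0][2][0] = 60.0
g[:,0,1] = [-85.0, -47.0]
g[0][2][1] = -47.0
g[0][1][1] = 63.0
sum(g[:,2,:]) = -64.0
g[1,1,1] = -28.0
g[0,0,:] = [-83.0, -85.0]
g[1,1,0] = 1.0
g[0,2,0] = 60.0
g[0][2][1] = -47.0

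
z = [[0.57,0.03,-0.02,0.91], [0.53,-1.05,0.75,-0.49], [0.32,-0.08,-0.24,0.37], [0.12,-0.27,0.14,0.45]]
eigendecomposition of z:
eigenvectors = [[-0.11, 0.11, -0.87, -0.82], [0.98, -0.63, -0.33, -0.48], [0.05, -0.77, -0.32, -0.26], [0.17, -0.10, -0.18, 0.15]]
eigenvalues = [-1.15, -0.3, 0.77, 0.42]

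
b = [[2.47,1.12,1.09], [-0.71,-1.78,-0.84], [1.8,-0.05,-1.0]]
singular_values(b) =[3.55, 1.99, 0.75]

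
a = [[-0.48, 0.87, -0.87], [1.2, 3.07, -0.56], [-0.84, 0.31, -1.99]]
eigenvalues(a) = [3.33, -0.35, -2.37]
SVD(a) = [[0.28, -0.36, -0.89],[0.93, 0.32, 0.17],[0.22, -0.88, 0.42]] @ diag([3.494399709949934, 2.3144041199354666, 0.3423510431232181]) @ [[0.23,  0.91,  -0.35],[0.56,  0.17,  0.81],[0.8,  -0.38,  -0.47]]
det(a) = 2.77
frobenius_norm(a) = 4.21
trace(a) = 0.60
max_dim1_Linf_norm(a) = 3.07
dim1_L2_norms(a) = [1.32, 3.34, 2.18]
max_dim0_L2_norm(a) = 3.21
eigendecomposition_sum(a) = [[0.24, 0.69, -0.11], [1.09, 3.09, -0.50], [0.03, 0.07, -0.01]] + [[-0.26, 0.05, 0.12], [0.11, -0.02, -0.05], [0.15, -0.03, -0.07]] + [[-0.47,0.12,-0.87], [-0.0,0.00,-0.0], [-1.02,0.27,-1.91]]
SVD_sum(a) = [[0.22, 0.9, -0.34],[0.74, 2.97, -1.13],[0.18, 0.71, -0.27]] + [[-0.46, -0.14, -0.67], [0.41, 0.13, 0.6], [-1.13, -0.35, -1.65]] + [[-0.24, 0.12, 0.14], [0.05, -0.02, -0.03], [0.12, -0.05, -0.07]]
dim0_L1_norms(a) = [2.52, 4.25, 3.42]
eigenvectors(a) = [[-0.22, -0.8, 0.42], [-0.98, 0.36, 0.00], [-0.02, 0.48, 0.91]]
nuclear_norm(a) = 6.15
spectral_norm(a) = 3.49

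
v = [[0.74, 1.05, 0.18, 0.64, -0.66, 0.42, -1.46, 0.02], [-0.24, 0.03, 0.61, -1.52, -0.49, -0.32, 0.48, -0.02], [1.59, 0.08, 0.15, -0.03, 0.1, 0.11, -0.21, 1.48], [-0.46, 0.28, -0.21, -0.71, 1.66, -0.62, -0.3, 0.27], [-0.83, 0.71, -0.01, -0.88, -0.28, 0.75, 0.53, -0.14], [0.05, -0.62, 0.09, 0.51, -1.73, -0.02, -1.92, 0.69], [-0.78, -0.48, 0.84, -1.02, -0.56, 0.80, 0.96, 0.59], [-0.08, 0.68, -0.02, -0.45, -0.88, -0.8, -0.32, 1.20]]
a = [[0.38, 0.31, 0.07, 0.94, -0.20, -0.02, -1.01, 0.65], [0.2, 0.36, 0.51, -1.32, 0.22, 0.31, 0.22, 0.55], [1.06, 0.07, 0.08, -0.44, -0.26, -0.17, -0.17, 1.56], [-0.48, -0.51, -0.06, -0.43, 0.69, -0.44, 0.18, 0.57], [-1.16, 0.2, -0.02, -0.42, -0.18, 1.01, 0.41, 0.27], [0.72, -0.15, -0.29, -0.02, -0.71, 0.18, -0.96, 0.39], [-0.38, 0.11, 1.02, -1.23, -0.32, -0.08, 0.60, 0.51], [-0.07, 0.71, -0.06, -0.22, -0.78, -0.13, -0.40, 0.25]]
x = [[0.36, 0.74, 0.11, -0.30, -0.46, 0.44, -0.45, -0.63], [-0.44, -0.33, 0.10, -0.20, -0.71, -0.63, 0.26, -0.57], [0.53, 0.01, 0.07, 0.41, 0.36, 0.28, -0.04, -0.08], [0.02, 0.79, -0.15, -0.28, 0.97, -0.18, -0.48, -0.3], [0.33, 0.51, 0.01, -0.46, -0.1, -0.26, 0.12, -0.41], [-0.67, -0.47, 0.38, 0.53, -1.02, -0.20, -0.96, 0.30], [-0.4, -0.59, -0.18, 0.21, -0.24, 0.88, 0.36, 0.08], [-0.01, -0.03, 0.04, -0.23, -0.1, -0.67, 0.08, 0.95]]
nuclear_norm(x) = 8.31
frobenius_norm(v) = 6.02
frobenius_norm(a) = 4.56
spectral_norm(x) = 2.27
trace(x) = 0.83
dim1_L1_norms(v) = [5.17, 3.71, 3.75, 4.51, 4.13, 5.63, 6.03, 4.43]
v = x + a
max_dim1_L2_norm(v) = 2.79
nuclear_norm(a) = 11.08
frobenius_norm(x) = 3.62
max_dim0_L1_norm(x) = 3.96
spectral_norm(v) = 3.75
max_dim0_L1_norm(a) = 5.02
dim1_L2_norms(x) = [1.34, 1.28, 0.82, 1.42, 0.92, 1.79, 1.25, 1.19]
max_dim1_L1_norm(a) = 4.25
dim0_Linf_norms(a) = [1.16, 0.71, 1.02, 1.32, 0.78, 1.01, 1.01, 1.56]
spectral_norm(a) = 2.80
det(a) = 3.42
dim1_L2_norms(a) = [1.62, 1.63, 1.97, 1.31, 1.69, 1.5, 1.85, 1.19]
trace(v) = 2.07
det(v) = 34.12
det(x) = 0.00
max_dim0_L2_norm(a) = 2.18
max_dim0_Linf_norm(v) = 1.92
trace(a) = 1.24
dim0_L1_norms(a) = [4.45, 2.42, 2.11, 5.02, 3.36, 2.34, 3.95, 4.75]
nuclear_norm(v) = 14.95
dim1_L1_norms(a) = [3.58, 3.69, 3.81, 3.36, 3.67, 3.42, 4.25, 2.62]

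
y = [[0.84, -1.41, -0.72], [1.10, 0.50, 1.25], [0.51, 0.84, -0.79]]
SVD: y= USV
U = [[-0.76, 0.64, -0.14], [0.65, 0.76, -0.07], [0.06, -0.14, -0.99]]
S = [1.95, 1.56, 1.25]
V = [[0.06, 0.74, 0.67], [0.83, -0.41, 0.38], [-0.56, -0.53, 0.64]]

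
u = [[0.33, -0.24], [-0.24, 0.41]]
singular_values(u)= [0.61, 0.13]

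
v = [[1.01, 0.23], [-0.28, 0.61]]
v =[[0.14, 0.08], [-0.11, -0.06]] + [[0.87, 0.15],  [-0.17, 0.67]]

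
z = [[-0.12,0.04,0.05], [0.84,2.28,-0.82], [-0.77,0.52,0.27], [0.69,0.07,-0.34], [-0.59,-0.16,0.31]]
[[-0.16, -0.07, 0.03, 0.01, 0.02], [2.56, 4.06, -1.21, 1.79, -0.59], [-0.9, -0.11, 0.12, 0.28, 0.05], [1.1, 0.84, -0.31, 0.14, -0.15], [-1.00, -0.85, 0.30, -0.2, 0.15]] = z@[[1.34, 0.44, -0.25, -0.19, -0.2],[0.48, 1.14, -0.32, 0.61, -0.19],[-0.42, -1.33, 0.33, -0.68, -0.01]]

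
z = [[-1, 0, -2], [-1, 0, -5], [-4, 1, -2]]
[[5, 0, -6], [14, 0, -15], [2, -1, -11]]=z @ [[1, 0, 0], [0, -1, -5], [-3, 0, 3]]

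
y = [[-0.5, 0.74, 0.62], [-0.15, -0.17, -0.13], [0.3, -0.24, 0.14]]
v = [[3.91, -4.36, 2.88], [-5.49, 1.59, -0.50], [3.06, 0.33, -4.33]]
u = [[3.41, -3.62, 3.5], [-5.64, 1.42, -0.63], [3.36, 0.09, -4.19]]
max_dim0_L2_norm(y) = 0.8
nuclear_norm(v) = 15.39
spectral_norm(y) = 1.12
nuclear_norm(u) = 15.04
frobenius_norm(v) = 10.18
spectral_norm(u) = 8.03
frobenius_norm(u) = 10.00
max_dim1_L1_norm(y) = 1.86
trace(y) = -0.53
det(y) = 0.07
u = v + y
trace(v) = 1.17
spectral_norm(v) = 8.34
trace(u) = 0.64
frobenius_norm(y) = 1.19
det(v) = 64.81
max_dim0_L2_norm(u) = 7.4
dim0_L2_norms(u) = [7.4, 3.89, 5.5]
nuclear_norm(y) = 1.66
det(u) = 54.64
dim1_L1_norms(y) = [1.86, 0.45, 0.68]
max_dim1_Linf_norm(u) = 5.64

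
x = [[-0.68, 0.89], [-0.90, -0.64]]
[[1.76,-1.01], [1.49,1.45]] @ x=[[-0.29,2.21], [-2.32,0.40]]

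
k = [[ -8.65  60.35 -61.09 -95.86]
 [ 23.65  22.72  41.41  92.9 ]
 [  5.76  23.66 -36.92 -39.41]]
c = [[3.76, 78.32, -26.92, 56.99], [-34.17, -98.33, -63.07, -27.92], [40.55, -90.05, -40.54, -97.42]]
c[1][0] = -34.17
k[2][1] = 23.66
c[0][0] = 3.76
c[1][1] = -98.33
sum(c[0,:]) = 112.15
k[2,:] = [5.76, 23.66, -36.92, -39.41]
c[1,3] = -27.92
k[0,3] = -95.86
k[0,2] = -61.09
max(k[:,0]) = 23.65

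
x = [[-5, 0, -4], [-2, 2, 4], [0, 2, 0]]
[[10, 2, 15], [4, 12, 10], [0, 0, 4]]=x@[[-2, -2, -3], [0, 0, 2], [0, 2, 0]]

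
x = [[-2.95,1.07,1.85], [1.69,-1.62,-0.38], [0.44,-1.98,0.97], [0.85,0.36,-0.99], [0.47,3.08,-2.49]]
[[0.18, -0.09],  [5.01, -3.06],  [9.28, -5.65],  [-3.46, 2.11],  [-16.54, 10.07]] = x@[[1.08,-0.66],[-2.77,1.69],[3.42,-2.08]]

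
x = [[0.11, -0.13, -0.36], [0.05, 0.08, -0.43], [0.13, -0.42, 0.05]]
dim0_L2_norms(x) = [0.18, 0.45, 0.56]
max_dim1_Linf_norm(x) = 0.43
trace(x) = 0.24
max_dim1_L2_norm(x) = 0.44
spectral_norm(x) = 0.57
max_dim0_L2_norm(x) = 0.56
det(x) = -0.00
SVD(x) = [[-0.66, 0.27, -0.70], [-0.75, -0.21, 0.63], [0.02, 0.94, 0.34]] @ diag([0.5719994852751938, 0.47011988287294665, 0.0019709318710497492]) @ [[-0.19,0.03,0.98], [0.3,-0.95,0.09], [-0.94,-0.31,-0.17]]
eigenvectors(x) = [[-0.70, -0.94, -0.35], [-0.54, -0.31, -0.71], [-0.47, -0.16, 0.61]]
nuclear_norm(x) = 1.04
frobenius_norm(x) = 0.74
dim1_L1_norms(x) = [0.6, 0.56, 0.6]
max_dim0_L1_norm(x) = 0.84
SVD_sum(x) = [[0.07, -0.01, -0.37], [0.08, -0.01, -0.42], [-0.00, 0.0, 0.01]] + [[0.04, -0.12, 0.01],[-0.03, 0.09, -0.01],[0.13, -0.42, 0.04]] + [[0.00,0.00,0.0],[-0.00,-0.00,-0.0],[-0.0,-0.00,-0.00]]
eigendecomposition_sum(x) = [[0.13, -0.26, -0.24], [0.10, -0.2, -0.18], [0.09, -0.18, -0.16]] + [[0.01,-0.01,-0.00], [0.0,-0.0,-0.0], [0.00,-0.00,-0.00]] + [[-0.02, 0.14, -0.12], [-0.05, 0.28, -0.25], [0.04, -0.24, 0.21]]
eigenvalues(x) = [-0.23, 0.0, 0.47]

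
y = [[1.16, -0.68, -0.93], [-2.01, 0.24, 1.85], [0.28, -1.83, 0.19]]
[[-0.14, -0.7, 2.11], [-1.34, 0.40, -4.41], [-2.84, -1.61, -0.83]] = y @ [[1.16, 0.18, 1.48], [1.76, 0.94, 0.59], [0.31, 0.29, -0.85]]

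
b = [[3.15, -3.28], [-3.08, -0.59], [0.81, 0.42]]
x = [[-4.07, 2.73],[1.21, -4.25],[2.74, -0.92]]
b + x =[[-0.92, -0.55], [-1.87, -4.84], [3.55, -0.50]]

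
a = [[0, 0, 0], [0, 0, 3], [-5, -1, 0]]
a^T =[[0, 0, -5], [0, 0, -1], [0, 3, 0]]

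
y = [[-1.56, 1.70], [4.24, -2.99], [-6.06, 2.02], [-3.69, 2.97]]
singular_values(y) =[9.62, 1.69]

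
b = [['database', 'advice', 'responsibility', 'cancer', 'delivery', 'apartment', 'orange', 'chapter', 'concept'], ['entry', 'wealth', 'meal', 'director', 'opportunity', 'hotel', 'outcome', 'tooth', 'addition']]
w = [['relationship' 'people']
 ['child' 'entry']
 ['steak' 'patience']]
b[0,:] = ['database', 'advice', 'responsibility', 'cancer', 'delivery', 'apartment', 'orange', 'chapter', 'concept']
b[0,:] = ['database', 'advice', 'responsibility', 'cancer', 'delivery', 'apartment', 'orange', 'chapter', 'concept']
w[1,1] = 'entry'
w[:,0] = ['relationship', 'child', 'steak']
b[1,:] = ['entry', 'wealth', 'meal', 'director', 'opportunity', 'hotel', 'outcome', 'tooth', 'addition']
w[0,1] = 'people'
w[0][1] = 'people'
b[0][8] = 'concept'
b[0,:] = ['database', 'advice', 'responsibility', 'cancer', 'delivery', 'apartment', 'orange', 'chapter', 'concept']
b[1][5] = 'hotel'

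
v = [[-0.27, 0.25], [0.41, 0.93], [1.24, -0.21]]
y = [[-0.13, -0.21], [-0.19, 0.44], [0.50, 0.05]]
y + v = [[-0.4, 0.04], [0.22, 1.37], [1.74, -0.16]]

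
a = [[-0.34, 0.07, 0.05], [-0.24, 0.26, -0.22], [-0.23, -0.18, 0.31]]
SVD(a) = [[-0.68, 0.21, -0.70], [-0.69, -0.50, 0.52], [-0.24, 0.84, 0.49]] @ diag([0.4908281111216888, 0.48691656094263674, 0.00016736938384442887]) @ [[0.92, -0.38, 0.09], [-0.30, -0.55, 0.78], [0.25, 0.75, 0.62]]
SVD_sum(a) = [[-0.31, 0.13, -0.03],[-0.31, 0.13, -0.03],[-0.11, 0.04, -0.01]] + [[-0.03, -0.06, 0.08], [0.07, 0.13, -0.19], [-0.12, -0.22, 0.32]] + [[-0.00, -0.0, -0.00],  [0.0, 0.0, 0.0],  [0.0, 0.0, 0.00]]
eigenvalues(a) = [-0.26, 0.0, 0.49]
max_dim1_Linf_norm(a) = 0.34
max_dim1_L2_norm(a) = 0.43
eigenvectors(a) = [[-0.72, 0.24, -0.01], [-0.53, 0.75, -0.69], [-0.46, 0.62, 0.72]]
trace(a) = 0.23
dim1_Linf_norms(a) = [0.34, 0.26, 0.31]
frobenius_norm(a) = 0.69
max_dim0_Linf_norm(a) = 0.34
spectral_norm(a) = 0.49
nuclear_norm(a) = 0.98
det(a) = -0.00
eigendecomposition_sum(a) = [[-0.34, 0.07, 0.06],[-0.25, 0.05, 0.04],[-0.22, 0.04, 0.04]] + [[-0.0, 0.0, 0.00], [-0.0, 0.0, 0.00], [-0.0, 0.0, 0.0]] + [[0.00, 0.00, -0.01], [0.01, 0.21, -0.26], [-0.01, -0.22, 0.27]]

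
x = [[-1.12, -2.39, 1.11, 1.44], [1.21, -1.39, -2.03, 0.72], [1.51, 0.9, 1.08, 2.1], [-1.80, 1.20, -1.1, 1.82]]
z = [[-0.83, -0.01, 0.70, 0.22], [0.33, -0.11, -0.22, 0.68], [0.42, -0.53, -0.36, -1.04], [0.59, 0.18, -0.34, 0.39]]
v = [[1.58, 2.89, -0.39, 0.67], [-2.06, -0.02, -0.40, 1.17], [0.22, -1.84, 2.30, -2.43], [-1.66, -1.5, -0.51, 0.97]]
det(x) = 80.11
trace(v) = 4.83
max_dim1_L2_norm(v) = 3.82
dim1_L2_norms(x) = [3.21, 2.83, 2.94, 3.03]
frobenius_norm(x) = 6.01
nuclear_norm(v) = 9.86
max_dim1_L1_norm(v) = 6.79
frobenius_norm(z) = 2.04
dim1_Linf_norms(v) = [2.89, 2.06, 2.43, 1.66]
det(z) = 0.06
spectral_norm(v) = 4.62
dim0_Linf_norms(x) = [1.8, 2.39, 2.03, 2.1]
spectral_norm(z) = 1.54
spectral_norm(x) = 3.30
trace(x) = 0.39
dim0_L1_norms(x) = [5.64, 5.88, 5.32, 6.08]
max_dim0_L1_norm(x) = 6.08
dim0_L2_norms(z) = [1.15, 0.57, 0.89, 1.32]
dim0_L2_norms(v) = [3.09, 3.74, 2.42, 2.94]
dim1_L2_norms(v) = [3.38, 2.4, 3.82, 2.49]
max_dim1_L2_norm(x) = 3.21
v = z @ x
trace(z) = -0.91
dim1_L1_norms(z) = [1.76, 1.34, 2.35, 1.5]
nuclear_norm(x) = 12.00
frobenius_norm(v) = 6.17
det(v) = 4.75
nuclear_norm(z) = 3.28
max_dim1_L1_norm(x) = 6.06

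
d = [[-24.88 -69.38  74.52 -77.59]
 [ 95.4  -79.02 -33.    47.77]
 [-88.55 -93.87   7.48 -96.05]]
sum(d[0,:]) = -97.33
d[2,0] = -88.55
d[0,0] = -24.88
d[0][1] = -69.38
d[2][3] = -96.05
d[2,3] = -96.05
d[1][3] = 47.77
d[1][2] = -33.0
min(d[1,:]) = -79.02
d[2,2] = 7.48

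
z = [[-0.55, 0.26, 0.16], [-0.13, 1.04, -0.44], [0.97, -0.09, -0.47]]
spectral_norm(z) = 1.26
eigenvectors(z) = [[0.44, 0.43, 0.17], [-0.16, 0.4, 0.98], [-0.88, 0.81, 0.05]]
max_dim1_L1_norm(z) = 1.61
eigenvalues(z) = [-0.97, -0.0, 0.99]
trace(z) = 0.02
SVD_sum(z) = [[-0.51, 0.33, 0.11], [-0.49, 0.31, 0.10], [0.77, -0.5, -0.16]] + [[-0.04,-0.07,0.05],  [0.36,0.73,-0.54],  [0.2,0.41,-0.31]] + [[-0.00, -0.0, -0.0], [0.00, 0.0, 0.00], [-0.0, -0.0, -0.00]]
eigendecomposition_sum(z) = [[-0.49, 0.07, 0.22], [0.19, -0.03, -0.08], [0.99, -0.15, -0.45]] + [[-0.00, 0.0, -0.0], [-0.00, 0.0, -0.0], [-0.00, 0.00, -0.0]] + [[-0.05,0.19,-0.06],[-0.31,1.07,-0.36],[-0.02,0.06,-0.02]]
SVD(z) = [[-0.49, 0.09, 0.87], [-0.46, -0.87, -0.18], [0.74, -0.49, 0.47]] @ diag([1.2648175326823412, 1.121573768254611, 0.002981842133056478]) @ [[0.83,-0.54,-0.17],[-0.37,-0.75,0.56],[-0.43,-0.40,-0.81]]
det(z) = 0.00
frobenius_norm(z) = 1.69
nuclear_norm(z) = 2.39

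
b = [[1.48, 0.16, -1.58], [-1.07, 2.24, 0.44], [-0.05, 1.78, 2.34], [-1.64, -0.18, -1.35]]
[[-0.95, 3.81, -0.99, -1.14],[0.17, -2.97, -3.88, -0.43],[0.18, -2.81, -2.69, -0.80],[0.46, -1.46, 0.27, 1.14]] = b@[[-0.42,1.66,-0.18,-0.67], [-0.16,-0.36,-1.87,-0.52], [0.19,-0.89,0.27,0.04]]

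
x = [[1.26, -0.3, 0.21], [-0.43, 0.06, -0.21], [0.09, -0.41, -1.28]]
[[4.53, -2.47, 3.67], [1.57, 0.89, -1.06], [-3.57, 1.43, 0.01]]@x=[[7.1, -3.01, -3.23], [1.5, 0.02, 1.50], [-5.11, 1.15, -1.06]]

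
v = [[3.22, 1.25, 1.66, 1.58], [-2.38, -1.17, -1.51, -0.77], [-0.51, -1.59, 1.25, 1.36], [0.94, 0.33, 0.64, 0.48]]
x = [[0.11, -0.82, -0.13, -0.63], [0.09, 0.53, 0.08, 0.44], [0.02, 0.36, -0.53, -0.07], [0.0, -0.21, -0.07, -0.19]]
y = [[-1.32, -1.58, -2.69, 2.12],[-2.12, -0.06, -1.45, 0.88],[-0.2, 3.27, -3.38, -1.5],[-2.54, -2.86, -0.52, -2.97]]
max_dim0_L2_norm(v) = 4.14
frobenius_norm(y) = 8.45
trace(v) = 3.78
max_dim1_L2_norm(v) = 4.15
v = x @ y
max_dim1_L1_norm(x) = 1.69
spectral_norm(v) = 5.34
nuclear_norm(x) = 2.05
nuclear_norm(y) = 15.62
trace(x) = -0.08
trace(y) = -7.73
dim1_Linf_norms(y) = [2.69, 2.12, 3.38, 2.97]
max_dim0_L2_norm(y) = 4.62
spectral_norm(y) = 5.22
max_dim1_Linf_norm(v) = 3.22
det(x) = -0.00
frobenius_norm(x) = 1.45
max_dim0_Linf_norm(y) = 3.38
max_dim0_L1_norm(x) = 1.92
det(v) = -0.01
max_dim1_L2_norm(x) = 1.05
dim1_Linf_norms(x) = [0.82, 0.53, 0.53, 0.21]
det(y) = -132.50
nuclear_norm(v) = 8.23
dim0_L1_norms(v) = [7.05, 4.34, 5.06, 4.19]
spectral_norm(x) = 1.30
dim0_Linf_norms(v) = [3.22, 1.59, 1.66, 1.58]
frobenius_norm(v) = 5.91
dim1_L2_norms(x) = [1.05, 0.7, 0.64, 0.29]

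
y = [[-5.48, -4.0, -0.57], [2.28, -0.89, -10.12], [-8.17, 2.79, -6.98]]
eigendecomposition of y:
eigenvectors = [[(-0.5+0j), (0.16-0.34j), (0.16+0.34j)], [-0.56+0.00j, (-0.79+0j), (-0.79-0j)], [-0.66+0.00j, 0.49j, -0.49j]]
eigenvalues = [(-10.76+0j), (-1.3+7.24j), (-1.3-7.24j)]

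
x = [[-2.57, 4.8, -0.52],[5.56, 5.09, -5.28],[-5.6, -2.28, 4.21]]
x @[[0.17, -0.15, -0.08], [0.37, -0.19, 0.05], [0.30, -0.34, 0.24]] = [[1.18,-0.35,0.32], [1.24,-0.01,-1.46], [-0.53,-0.16,1.34]]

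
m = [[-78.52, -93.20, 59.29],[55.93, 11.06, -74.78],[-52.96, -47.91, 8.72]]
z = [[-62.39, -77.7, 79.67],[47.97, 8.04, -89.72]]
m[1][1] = 11.06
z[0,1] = -77.7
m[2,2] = 8.72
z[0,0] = -62.39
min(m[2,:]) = -52.96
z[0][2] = 79.67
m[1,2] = -74.78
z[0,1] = -77.7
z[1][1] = 8.04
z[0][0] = -62.39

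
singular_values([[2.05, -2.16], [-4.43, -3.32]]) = [5.55, 2.95]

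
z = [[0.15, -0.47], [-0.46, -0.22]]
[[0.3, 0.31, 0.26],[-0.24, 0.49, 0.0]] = z@[[0.72, -0.66, 0.23], [-0.40, -0.86, -0.49]]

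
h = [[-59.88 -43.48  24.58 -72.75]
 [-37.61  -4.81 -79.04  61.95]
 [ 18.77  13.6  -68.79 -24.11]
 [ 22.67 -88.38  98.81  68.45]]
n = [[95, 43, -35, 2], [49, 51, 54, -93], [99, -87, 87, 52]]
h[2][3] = -24.11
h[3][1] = -88.38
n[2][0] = 99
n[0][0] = 95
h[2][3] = -24.11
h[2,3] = -24.11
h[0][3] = -72.75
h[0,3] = -72.75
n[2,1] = -87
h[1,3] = 61.95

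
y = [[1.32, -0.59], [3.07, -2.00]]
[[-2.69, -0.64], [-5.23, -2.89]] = y@[[-2.76, 0.51], [-1.62, 2.23]]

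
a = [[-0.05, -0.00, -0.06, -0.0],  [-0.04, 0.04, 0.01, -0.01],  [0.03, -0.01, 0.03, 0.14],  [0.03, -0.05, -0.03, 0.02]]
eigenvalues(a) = [(0.05+0.08j), (0.05-0.08j), (-0.05+0j), (-0+0j)]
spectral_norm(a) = 0.15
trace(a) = 0.04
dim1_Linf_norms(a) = [0.06, 0.04, 0.14, 0.05]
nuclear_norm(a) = 0.31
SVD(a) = [[-0.19, 0.25, -0.92, -0.22], [-0.18, -0.57, -0.3, 0.75], [0.94, -0.22, -0.25, -0.04], [0.20, 0.75, 0.01, 0.63]] @ diag([0.1528830102211099, 0.08157845610266001, 0.07529020881640383, 0.0017678071220294225]) @ [[0.33,-0.17,0.21,0.90], [0.32,-0.71,-0.61,-0.12], [0.68,-0.13,0.59,-0.41], [-0.57,-0.66,0.48,-0.03]]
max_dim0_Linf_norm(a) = 0.14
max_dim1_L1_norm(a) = 0.21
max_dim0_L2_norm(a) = 0.14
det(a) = 0.00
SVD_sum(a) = [[-0.01, 0.01, -0.01, -0.03], [-0.01, 0.00, -0.01, -0.02], [0.05, -0.03, 0.03, 0.13], [0.01, -0.01, 0.01, 0.03]] + [[0.01, -0.01, -0.01, -0.00], [-0.02, 0.03, 0.03, 0.01], [-0.01, 0.01, 0.01, 0.00], [0.02, -0.04, -0.04, -0.01]] + [[-0.05, 0.01, -0.04, 0.03], [-0.02, 0.00, -0.01, 0.01], [-0.01, 0.00, -0.01, 0.01], [0.00, -0.0, 0.00, -0.0]] + [[0.0, 0.0, -0.00, 0.00],[-0.0, -0.0, 0.0, -0.00],[0.0, 0.00, -0.0, 0.00],[-0.0, -0.00, 0.0, -0.00]]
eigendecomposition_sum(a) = [[0.01j, -0.01-0.02j, (-0.02-0.01j), (-0.03+0.02j)],[-0.01-0.00j, 0.02-0.01j, (0.01-0.01j), (-0.02-0.02j)],[(0.01-0.02j), -0.01+0.05j, (0.01+0.04j), (0.07-0j)],[(0.01+0j), (-0.02+0.01j), (-0.02+0.01j), 0.01+0.03j]] + [[-0.01j, -0.01+0.02j, (-0.02+0.01j), -0.03-0.02j], [(-0.01+0j), (0.02+0.01j), 0.01+0.01j, -0.02+0.02j], [0.01+0.02j, -0.01-0.05j, 0.01-0.04j, (0.07+0j)], [0.01-0.00j, (-0.02-0.01j), -0.02-0.01j, 0.01-0.03j]] + [[-0.05-0.00j, (0.03+0j), -0.02+0.00j, 0.06+0.00j], [-0.02-0.00j, 0.01+0.00j, -0.01+0.00j, 0.03+0.00j], [0j, (-0-0j), -0j, -0.00-0.00j], [(0.01+0j), -0.00-0.00j, -0j, -0.01-0.00j]] + [[0.00+0.00j, -0.01-0.00j, 0.00-0.00j, (-0-0j)],[0.00+0.00j, -0.01-0.00j, -0j, (-0.01-0j)],[(-0-0j), 0.00+0.00j, (-0+0j), 0j],[0.00+0.00j, (-0-0j), -0j, -0.00-0.00j]]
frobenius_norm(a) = 0.19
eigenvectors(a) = [[-0.30+0.24j, -0.30-0.24j, (-0.9+0j), 0.60+0.00j], [-0.16-0.25j, -0.16+0.25j, (-0.41+0j), 0.65+0.00j], [(0.78+0j), (0.78-0j), (0.07+0j), -0.46+0.00j], [(0.14+0.36j), 0.14-0.36j, 0.13+0.00j, 0.03+0.00j]]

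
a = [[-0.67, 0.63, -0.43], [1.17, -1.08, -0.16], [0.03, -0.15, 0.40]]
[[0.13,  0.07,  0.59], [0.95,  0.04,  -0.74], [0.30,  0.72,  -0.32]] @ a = [[0.01, -0.08, 0.17], [-0.61, 0.67, -0.71], [0.63, -0.54, -0.37]]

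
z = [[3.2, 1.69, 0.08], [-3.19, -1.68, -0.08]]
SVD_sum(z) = [[3.2, 1.69, 0.08],[-3.19, -1.68, -0.08]] + [[-0.00,0.0,-0.00],[-0.0,0.0,-0.00]]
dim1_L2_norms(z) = [3.62, 3.61]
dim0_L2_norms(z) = [4.52, 2.38, 0.11]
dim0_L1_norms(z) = [6.39, 3.37, 0.16]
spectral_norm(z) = 5.11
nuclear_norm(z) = 5.11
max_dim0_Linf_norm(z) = 3.2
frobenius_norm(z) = 5.11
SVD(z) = [[-0.71, 0.71], [0.71, 0.71]] @ diag([5.1095392372923065, 0.0029635401716789737]) @ [[-0.88, -0.47, -0.02], [-0.46, 0.88, -0.07]]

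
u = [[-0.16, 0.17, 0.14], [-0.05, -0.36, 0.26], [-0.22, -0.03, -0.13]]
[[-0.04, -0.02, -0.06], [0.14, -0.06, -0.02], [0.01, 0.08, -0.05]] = u@ [[-0.05, -0.17, 0.27], [-0.33, -0.03, -0.03], [0.08, -0.29, -0.06]]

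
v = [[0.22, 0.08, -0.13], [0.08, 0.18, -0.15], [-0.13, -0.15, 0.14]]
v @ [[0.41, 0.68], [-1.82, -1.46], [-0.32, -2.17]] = [[-0.01,0.31], [-0.25,0.12], [0.17,-0.17]]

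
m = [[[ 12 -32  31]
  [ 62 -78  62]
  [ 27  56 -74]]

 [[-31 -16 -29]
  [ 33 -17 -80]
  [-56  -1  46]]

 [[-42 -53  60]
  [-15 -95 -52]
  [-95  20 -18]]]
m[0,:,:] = [[12, -32, 31], [62, -78, 62], [27, 56, -74]]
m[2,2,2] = -18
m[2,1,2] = -52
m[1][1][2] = -80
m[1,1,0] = 33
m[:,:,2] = [[31, 62, -74], [-29, -80, 46], [60, -52, -18]]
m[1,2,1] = -1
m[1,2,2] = 46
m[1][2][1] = -1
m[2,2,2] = -18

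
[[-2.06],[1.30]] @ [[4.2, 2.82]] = [[-8.65,-5.81], [5.46,3.67]]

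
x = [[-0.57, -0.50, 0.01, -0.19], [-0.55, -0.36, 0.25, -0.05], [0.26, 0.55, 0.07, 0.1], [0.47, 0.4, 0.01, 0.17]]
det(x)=0.000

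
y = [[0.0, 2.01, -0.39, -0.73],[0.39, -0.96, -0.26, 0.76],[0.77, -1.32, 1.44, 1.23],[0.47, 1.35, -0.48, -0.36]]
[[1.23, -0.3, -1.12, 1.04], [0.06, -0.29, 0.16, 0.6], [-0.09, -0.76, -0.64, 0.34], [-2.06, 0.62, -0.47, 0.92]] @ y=[[-0.49, 5.64, -2.51, -2.88], [0.29, 1.00, -0.01, -0.28], [-0.63, 1.85, -0.85, -1.42], [0.31, -2.87, -0.48, 1.07]]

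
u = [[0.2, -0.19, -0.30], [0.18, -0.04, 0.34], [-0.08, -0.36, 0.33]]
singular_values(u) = [0.59, 0.38, 0.26]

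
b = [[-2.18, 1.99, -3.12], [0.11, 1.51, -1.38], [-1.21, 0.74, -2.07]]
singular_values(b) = [5.23, 1.2, 0.38]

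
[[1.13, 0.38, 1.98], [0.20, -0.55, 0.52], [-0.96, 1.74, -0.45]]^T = [[1.13, 0.20, -0.96], [0.38, -0.55, 1.74], [1.98, 0.52, -0.45]]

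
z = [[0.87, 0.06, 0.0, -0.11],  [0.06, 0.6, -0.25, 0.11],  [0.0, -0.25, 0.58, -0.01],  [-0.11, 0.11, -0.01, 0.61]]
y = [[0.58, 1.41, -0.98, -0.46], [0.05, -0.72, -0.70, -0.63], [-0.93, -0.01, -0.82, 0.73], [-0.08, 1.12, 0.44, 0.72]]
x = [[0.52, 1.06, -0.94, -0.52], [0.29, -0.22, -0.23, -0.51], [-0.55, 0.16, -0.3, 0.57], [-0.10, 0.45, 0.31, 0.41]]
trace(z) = 2.66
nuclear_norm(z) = 2.66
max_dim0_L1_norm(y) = 3.26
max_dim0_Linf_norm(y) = 1.41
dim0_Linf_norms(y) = [0.93, 1.41, 0.98, 0.73]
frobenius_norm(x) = 2.05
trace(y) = -0.24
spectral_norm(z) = 0.91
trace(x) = 0.41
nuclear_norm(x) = 3.32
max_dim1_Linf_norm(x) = 1.06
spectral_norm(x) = 1.63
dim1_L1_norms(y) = [3.43, 2.1, 2.49, 2.36]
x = z @ y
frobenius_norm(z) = 1.42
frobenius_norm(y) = 2.99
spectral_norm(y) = 2.01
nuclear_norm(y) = 5.14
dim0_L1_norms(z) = [1.04, 1.02, 0.84, 0.84]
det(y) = -0.01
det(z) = 0.14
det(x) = -0.00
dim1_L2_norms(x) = [1.6, 0.67, 0.86, 0.69]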